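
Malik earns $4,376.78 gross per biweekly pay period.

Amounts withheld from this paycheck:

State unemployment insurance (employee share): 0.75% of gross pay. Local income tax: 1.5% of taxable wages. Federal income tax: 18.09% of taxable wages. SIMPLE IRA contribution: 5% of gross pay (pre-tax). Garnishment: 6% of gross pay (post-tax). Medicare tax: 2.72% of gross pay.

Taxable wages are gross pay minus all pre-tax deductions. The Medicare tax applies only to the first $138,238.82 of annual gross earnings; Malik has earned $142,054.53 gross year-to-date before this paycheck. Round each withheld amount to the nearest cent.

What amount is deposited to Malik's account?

SIMPLE IRA contribution: $4,376.78 × 0.05 = $218.84
Taxable wages = $4,376.78 − $218.84 = $4,157.94
Federal income tax: $4,157.94 × 0.1809 = $752.17
Local income tax: $4,157.94 × 0.015 = $62.37
State unemployment insurance (employee share): $4,376.78 × 0.0075 = $32.83
Medicare tax: annual cap $138,238.82 already reached (YTD $142,054.53), so $0.00
Garnishment: $4,376.78 × 0.06 = $262.61
Total deductions = $218.84 + $752.17 + $62.37 + $32.83 + $0.00 + $262.61 = $1,328.82
Net pay = $4,376.78 − $1,328.82 = $3,047.96

$3,047.96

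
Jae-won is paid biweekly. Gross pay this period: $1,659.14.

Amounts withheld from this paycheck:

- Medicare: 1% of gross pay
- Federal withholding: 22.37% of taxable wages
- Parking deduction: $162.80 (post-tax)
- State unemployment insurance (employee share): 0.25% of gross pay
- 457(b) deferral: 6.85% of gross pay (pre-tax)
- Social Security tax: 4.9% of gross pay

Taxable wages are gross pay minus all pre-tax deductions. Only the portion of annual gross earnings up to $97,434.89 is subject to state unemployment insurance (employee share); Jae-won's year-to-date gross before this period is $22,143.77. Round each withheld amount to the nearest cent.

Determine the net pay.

$934.92

457(b) deferral: $1,659.14 × 0.0685 = $113.65
Taxable wages = $1,659.14 − $113.65 = $1,545.49
Federal withholding: $1,545.49 × 0.2237 = $345.73
Social Security tax: $1,659.14 × 0.049 = $81.30
State unemployment insurance (employee share): cap not yet reached, full $1,659.14 is subject → $1,659.14 × 0.0025 = $4.15
Medicare: $1,659.14 × 0.01 = $16.59
Parking deduction: $162.80
Total deductions = $113.65 + $345.73 + $81.30 + $4.15 + $16.59 + $162.80 = $724.22
Net pay = $1,659.14 − $724.22 = $934.92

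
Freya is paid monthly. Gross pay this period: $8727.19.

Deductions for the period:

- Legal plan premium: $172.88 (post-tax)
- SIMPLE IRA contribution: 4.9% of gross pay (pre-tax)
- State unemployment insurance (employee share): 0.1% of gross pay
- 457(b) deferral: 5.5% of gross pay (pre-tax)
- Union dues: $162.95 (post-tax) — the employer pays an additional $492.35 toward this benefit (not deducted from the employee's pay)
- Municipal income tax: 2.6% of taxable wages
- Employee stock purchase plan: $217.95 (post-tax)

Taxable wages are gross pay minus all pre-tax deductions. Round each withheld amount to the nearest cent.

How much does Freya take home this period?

$7053.74

SIMPLE IRA contribution: $8727.19 × 0.049 = $427.63
457(b) deferral: $8727.19 × 0.055 = $480.00
Pre-tax total = $427.63 + $480.00 = $907.63
Taxable wages = $8727.19 − $907.63 = $7819.56
Municipal income tax: $7819.56 × 0.026 = $203.31
State unemployment insurance (employee share): $8727.19 × 0.001 = $8.73
Employee stock purchase plan: $217.95
Legal plan premium: $172.88
Union dues: $162.95
(Employer's $492.35 toward union dues is not withheld from the employee.)
Total deductions = $427.63 + $480.00 + $203.31 + $8.73 + $217.95 + $172.88 + $162.95 = $1673.45
Net pay = $8727.19 − $1673.45 = $7053.74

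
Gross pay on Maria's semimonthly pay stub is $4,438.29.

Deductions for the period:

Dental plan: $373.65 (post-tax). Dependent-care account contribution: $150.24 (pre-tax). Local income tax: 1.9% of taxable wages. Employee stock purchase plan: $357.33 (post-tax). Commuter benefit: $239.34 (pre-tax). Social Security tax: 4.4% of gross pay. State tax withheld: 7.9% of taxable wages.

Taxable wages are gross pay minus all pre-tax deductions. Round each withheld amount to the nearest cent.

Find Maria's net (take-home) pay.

Dependent-care account contribution: $150.24
Commuter benefit: $239.34
Pre-tax total = $150.24 + $239.34 = $389.58
Taxable wages = $4,438.29 − $389.58 = $4,048.71
Local income tax: $4,048.71 × 0.019 = $76.93
State tax withheld: $4,048.71 × 0.079 = $319.85
Social Security tax: $4,438.29 × 0.044 = $195.28
Employee stock purchase plan: $357.33
Dental plan: $373.65
Total deductions = $150.24 + $239.34 + $76.93 + $319.85 + $195.28 + $357.33 + $373.65 = $1,712.62
Net pay = $4,438.29 − $1,712.62 = $2,725.67

$2,725.67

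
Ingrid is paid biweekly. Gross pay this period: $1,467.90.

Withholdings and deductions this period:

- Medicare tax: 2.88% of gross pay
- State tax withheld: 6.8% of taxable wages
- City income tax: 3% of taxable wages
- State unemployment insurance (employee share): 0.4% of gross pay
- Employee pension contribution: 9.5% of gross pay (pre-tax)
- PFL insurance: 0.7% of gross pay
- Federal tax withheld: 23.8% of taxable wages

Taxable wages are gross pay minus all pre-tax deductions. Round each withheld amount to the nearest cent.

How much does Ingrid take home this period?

Employee pension contribution: $1,467.90 × 0.095 = $139.45
Taxable wages = $1,467.90 − $139.45 = $1,328.45
Federal tax withheld: $1,328.45 × 0.238 = $316.17
City income tax: $1,328.45 × 0.03 = $39.85
State tax withheld: $1,328.45 × 0.068 = $90.33
Medicare tax: $1,467.90 × 0.0288 = $42.28
PFL insurance: $1,467.90 × 0.007 = $10.28
State unemployment insurance (employee share): $1,467.90 × 0.004 = $5.87
Total deductions = $139.45 + $316.17 + $39.85 + $90.33 + $42.28 + $10.28 + $5.87 = $644.23
Net pay = $1,467.90 − $644.23 = $823.67

$823.67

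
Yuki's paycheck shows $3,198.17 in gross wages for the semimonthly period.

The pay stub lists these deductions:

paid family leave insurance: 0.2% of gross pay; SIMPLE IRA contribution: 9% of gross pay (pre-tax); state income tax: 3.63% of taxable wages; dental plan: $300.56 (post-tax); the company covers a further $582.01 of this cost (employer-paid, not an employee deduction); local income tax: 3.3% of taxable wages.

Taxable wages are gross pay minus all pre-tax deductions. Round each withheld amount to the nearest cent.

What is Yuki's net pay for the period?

$2,401.69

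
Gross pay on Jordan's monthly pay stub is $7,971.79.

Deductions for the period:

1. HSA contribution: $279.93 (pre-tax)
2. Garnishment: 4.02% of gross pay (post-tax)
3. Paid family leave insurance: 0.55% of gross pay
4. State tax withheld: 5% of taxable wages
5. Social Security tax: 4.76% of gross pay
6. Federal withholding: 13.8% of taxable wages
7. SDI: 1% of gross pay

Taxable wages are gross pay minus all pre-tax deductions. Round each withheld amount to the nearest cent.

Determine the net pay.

HSA contribution: $279.93
Taxable wages = $7,971.79 − $279.93 = $7,691.86
State tax withheld: $7,691.86 × 0.05 = $384.59
Federal withholding: $7,691.86 × 0.138 = $1,061.48
SDI: $7,971.79 × 0.01 = $79.72
Paid family leave insurance: $7,971.79 × 0.0055 = $43.84
Social Security tax: $7,971.79 × 0.0476 = $379.46
Garnishment: $7,971.79 × 0.0402 = $320.47
Total deductions = $279.93 + $384.59 + $1,061.48 + $79.72 + $43.84 + $379.46 + $320.47 = $2,549.49
Net pay = $7,971.79 − $2,549.49 = $5,422.30

$5,422.30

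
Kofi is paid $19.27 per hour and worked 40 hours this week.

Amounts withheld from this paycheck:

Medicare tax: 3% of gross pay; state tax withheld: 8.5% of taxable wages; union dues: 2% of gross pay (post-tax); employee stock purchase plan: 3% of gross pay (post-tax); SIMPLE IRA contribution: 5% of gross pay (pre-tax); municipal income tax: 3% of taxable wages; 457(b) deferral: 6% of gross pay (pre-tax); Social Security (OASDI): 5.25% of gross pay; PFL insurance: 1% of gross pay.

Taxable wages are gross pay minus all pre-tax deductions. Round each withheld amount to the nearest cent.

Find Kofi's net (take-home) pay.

$497.28

Gross pay: 40 × $19.27 = $770.80
457(b) deferral: $770.80 × 0.06 = $46.25
SIMPLE IRA contribution: $770.80 × 0.05 = $38.54
Pre-tax total = $46.25 + $38.54 = $84.79
Taxable wages = $770.80 − $84.79 = $686.01
State tax withheld: $686.01 × 0.085 = $58.31
Municipal income tax: $686.01 × 0.03 = $20.58
PFL insurance: $770.80 × 0.01 = $7.71
Social Security (OASDI): $770.80 × 0.0525 = $40.47
Medicare tax: $770.80 × 0.03 = $23.12
Union dues: $770.80 × 0.02 = $15.42
Employee stock purchase plan: $770.80 × 0.03 = $23.12
Total deductions = $46.25 + $38.54 + $58.31 + $20.58 + $7.71 + $40.47 + $23.12 + $15.42 + $23.12 = $273.52
Net pay = $770.80 − $273.52 = $497.28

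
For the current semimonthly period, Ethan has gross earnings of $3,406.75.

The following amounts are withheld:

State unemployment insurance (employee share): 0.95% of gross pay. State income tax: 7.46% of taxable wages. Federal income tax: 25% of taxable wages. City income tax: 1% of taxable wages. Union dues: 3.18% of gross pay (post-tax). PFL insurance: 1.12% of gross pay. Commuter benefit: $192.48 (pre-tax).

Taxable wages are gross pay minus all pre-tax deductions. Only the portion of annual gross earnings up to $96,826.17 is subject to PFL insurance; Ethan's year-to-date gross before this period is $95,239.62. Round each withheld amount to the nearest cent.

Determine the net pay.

Commuter benefit: $192.48
Taxable wages = $3,406.75 − $192.48 = $3,214.27
State income tax: $3,214.27 × 0.0746 = $239.78
City income tax: $3,214.27 × 0.01 = $32.14
Federal income tax: $3,214.27 × 0.25 = $803.57
State unemployment insurance (employee share): $3,406.75 × 0.0095 = $32.36
PFL insurance: only $96,826.17 − $95,239.62 = $1,586.55 of this check is subject → $1,586.55 × 0.0112 = $17.77
Union dues: $3,406.75 × 0.0318 = $108.33
Total deductions = $192.48 + $239.78 + $32.14 + $803.57 + $32.36 + $17.77 + $108.33 = $1,426.43
Net pay = $3,406.75 − $1,426.43 = $1,980.32

$1,980.32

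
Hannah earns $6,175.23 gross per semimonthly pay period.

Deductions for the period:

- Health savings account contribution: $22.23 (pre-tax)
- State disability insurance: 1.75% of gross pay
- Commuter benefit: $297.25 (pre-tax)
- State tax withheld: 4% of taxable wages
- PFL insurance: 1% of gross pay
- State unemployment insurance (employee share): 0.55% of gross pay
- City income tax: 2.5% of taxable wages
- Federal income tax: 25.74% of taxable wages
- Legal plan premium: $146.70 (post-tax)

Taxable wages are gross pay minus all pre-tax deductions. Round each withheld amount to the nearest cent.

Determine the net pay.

$3,617.38

Commuter benefit: $297.25
Health savings account contribution: $22.23
Pre-tax total = $297.25 + $22.23 = $319.48
Taxable wages = $6,175.23 − $319.48 = $5,855.75
State tax withheld: $5,855.75 × 0.04 = $234.23
Federal income tax: $5,855.75 × 0.2574 = $1,507.27
City income tax: $5,855.75 × 0.025 = $146.39
State disability insurance: $6,175.23 × 0.0175 = $108.07
PFL insurance: $6,175.23 × 0.01 = $61.75
State unemployment insurance (employee share): $6,175.23 × 0.0055 = $33.96
Legal plan premium: $146.70
Total deductions = $297.25 + $22.23 + $234.23 + $1,507.27 + $146.39 + $108.07 + $61.75 + $33.96 + $146.70 = $2,557.85
Net pay = $6,175.23 − $2,557.85 = $3,617.38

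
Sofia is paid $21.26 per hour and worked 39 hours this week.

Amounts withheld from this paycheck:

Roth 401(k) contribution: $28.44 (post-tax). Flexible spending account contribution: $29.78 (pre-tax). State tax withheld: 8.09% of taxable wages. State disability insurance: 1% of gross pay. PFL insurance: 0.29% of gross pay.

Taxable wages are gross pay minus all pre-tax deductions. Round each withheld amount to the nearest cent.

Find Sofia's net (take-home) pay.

$695.56

Gross pay: 39 × $21.26 = $829.14
Flexible spending account contribution: $29.78
Taxable wages = $829.14 − $29.78 = $799.36
State tax withheld: $799.36 × 0.0809 = $64.67
State disability insurance: $829.14 × 0.01 = $8.29
PFL insurance: $829.14 × 0.0029 = $2.40
Roth 401(k) contribution: $28.44
Total deductions = $29.78 + $64.67 + $8.29 + $2.40 + $28.44 = $133.58
Net pay = $829.14 − $133.58 = $695.56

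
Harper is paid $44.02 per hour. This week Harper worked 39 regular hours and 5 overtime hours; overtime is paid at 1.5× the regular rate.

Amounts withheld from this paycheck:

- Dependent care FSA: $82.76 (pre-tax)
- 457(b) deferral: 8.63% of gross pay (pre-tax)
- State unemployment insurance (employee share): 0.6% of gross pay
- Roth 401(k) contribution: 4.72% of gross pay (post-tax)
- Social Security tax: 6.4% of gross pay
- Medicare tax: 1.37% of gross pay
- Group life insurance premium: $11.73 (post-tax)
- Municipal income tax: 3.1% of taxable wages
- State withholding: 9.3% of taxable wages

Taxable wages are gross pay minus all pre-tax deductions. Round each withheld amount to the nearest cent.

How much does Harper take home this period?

Regular pay: 39 × $44.02 = $1,716.78
Overtime pay: 5 × $44.02 × 1.5 = $330.15
Gross pay = $1,716.78 + $330.15 = $2,046.93
Dependent care FSA: $82.76
457(b) deferral: $2,046.93 × 0.0863 = $176.65
Pre-tax total = $82.76 + $176.65 = $259.41
Taxable wages = $2,046.93 − $259.41 = $1,787.52
State withholding: $1,787.52 × 0.093 = $166.24
Municipal income tax: $1,787.52 × 0.031 = $55.41
State unemployment insurance (employee share): $2,046.93 × 0.006 = $12.28
Social Security tax: $2,046.93 × 0.064 = $131.00
Medicare tax: $2,046.93 × 0.0137 = $28.04
Roth 401(k) contribution: $2,046.93 × 0.0472 = $96.62
Group life insurance premium: $11.73
Total deductions = $82.76 + $176.65 + $166.24 + $55.41 + $12.28 + $131.00 + $28.04 + $96.62 + $11.73 = $760.73
Net pay = $2,046.93 − $760.73 = $1,286.20

$1,286.20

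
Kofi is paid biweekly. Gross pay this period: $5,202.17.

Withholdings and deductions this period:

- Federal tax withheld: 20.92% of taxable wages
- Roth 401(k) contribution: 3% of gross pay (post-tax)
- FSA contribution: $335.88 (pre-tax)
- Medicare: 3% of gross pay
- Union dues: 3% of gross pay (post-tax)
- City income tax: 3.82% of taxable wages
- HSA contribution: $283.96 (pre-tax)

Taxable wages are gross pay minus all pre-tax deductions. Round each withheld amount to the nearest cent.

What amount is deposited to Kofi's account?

$2,980.45

FSA contribution: $335.88
HSA contribution: $283.96
Pre-tax total = $335.88 + $283.96 = $619.84
Taxable wages = $5,202.17 − $619.84 = $4,582.33
City income tax: $4,582.33 × 0.0382 = $175.05
Federal tax withheld: $4,582.33 × 0.2092 = $958.62
Medicare: $5,202.17 × 0.03 = $156.07
Roth 401(k) contribution: $5,202.17 × 0.03 = $156.07
Union dues: $5,202.17 × 0.03 = $156.07
Total deductions = $335.88 + $283.96 + $175.05 + $958.62 + $156.07 + $156.07 + $156.07 = $2,221.72
Net pay = $5,202.17 − $2,221.72 = $2,980.45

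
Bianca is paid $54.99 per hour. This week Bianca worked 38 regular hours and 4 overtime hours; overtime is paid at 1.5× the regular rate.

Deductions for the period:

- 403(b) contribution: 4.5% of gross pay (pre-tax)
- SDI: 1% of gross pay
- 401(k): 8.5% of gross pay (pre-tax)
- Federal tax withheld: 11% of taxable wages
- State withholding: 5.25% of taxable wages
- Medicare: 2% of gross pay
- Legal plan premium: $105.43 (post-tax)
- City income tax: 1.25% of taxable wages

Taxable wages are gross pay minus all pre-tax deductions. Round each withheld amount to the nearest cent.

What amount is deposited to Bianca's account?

Regular pay: 38 × $54.99 = $2,089.62
Overtime pay: 4 × $54.99 × 1.5 = $329.94
Gross pay = $2,089.62 + $329.94 = $2,419.56
403(b) contribution: $2,419.56 × 0.045 = $108.88
401(k): $2,419.56 × 0.085 = $205.66
Pre-tax total = $108.88 + $205.66 = $314.54
Taxable wages = $2,419.56 − $314.54 = $2,105.02
City income tax: $2,105.02 × 0.0125 = $26.31
State withholding: $2,105.02 × 0.0525 = $110.51
Federal tax withheld: $2,105.02 × 0.11 = $231.55
SDI: $2,419.56 × 0.01 = $24.20
Medicare: $2,419.56 × 0.02 = $48.39
Legal plan premium: $105.43
Total deductions = $108.88 + $205.66 + $26.31 + $110.51 + $231.55 + $24.20 + $48.39 + $105.43 = $860.93
Net pay = $2,419.56 − $860.93 = $1,558.63

$1,558.63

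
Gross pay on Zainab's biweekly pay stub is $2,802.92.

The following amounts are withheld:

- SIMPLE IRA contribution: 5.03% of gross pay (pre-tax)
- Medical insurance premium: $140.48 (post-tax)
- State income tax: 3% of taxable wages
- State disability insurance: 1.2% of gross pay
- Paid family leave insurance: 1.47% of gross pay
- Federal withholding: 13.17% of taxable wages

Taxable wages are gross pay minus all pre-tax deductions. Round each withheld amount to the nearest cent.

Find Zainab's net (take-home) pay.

$2,016.17

SIMPLE IRA contribution: $2,802.92 × 0.0503 = $140.99
Taxable wages = $2,802.92 − $140.99 = $2,661.93
Federal withholding: $2,661.93 × 0.1317 = $350.58
State income tax: $2,661.93 × 0.03 = $79.86
State disability insurance: $2,802.92 × 0.012 = $33.64
Paid family leave insurance: $2,802.92 × 0.0147 = $41.20
Medical insurance premium: $140.48
Total deductions = $140.99 + $350.58 + $79.86 + $33.64 + $41.20 + $140.48 = $786.75
Net pay = $2,802.92 − $786.75 = $2,016.17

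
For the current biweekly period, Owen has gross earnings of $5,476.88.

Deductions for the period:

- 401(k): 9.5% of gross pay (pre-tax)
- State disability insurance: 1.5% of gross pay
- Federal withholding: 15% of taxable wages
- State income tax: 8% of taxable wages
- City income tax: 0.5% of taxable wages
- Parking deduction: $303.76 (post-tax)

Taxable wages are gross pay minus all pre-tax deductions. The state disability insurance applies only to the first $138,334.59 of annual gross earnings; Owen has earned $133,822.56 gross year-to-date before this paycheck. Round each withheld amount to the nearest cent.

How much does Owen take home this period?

$3,420.34

401(k): $5,476.88 × 0.095 = $520.30
Taxable wages = $5,476.88 − $520.30 = $4,956.58
City income tax: $4,956.58 × 0.005 = $24.78
State income tax: $4,956.58 × 0.08 = $396.53
Federal withholding: $4,956.58 × 0.15 = $743.49
State disability insurance: only $138,334.59 − $133,822.56 = $4,512.03 of this check is subject → $4,512.03 × 0.015 = $67.68
Parking deduction: $303.76
Total deductions = $520.30 + $24.78 + $396.53 + $743.49 + $67.68 + $303.76 = $2,056.54
Net pay = $5,476.88 − $2,056.54 = $3,420.34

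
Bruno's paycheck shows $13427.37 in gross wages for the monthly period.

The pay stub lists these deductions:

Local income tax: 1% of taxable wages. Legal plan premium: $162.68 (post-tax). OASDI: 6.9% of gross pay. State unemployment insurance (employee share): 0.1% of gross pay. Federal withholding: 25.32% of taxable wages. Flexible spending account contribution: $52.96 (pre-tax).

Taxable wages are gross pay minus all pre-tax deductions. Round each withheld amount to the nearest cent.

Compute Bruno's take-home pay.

Flexible spending account contribution: $52.96
Taxable wages = $13427.37 − $52.96 = $13374.41
Federal withholding: $13374.41 × 0.2532 = $3386.40
Local income tax: $13374.41 × 0.01 = $133.74
State unemployment insurance (employee share): $13427.37 × 0.001 = $13.43
OASDI: $13427.37 × 0.069 = $926.49
Legal plan premium: $162.68
Total deductions = $52.96 + $3386.40 + $133.74 + $13.43 + $926.49 + $162.68 = $4675.70
Net pay = $13427.37 − $4675.70 = $8751.67

$8751.67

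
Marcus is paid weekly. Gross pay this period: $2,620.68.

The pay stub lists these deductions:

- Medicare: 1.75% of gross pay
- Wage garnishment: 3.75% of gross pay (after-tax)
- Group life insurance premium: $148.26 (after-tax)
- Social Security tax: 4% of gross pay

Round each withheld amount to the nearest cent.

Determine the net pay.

$2,223.45

Social Security tax: $2,620.68 × 0.04 = $104.83
Medicare: $2,620.68 × 0.0175 = $45.86
Wage garnishment: $2,620.68 × 0.0375 = $98.28
Group life insurance premium: $148.26
Total deductions = $104.83 + $45.86 + $98.28 + $148.26 = $397.23
Net pay = $2,620.68 − $397.23 = $2,223.45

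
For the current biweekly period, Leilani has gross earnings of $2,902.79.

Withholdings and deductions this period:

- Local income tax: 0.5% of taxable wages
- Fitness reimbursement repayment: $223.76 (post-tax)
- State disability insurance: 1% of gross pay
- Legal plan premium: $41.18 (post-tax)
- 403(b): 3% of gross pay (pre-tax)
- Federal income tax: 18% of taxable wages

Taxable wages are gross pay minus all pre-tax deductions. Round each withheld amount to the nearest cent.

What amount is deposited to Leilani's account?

403(b): $2,902.79 × 0.03 = $87.08
Taxable wages = $2,902.79 − $87.08 = $2,815.71
Local income tax: $2,815.71 × 0.005 = $14.08
Federal income tax: $2,815.71 × 0.18 = $506.83
State disability insurance: $2,902.79 × 0.01 = $29.03
Legal plan premium: $41.18
Fitness reimbursement repayment: $223.76
Total deductions = $87.08 + $14.08 + $506.83 + $29.03 + $41.18 + $223.76 = $901.96
Net pay = $2,902.79 − $901.96 = $2,000.83

$2,000.83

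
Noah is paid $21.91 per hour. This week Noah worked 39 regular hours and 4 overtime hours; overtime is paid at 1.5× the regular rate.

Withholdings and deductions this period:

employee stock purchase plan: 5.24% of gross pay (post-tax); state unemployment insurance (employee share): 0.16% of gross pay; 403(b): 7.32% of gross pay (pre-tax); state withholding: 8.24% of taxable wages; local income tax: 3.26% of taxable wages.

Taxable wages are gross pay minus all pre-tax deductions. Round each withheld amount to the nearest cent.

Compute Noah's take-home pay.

$755.45

Regular pay: 39 × $21.91 = $854.49
Overtime pay: 4 × $21.91 × 1.5 = $131.46
Gross pay = $854.49 + $131.46 = $985.95
403(b): $985.95 × 0.0732 = $72.17
Taxable wages = $985.95 − $72.17 = $913.78
Local income tax: $913.78 × 0.0326 = $29.79
State withholding: $913.78 × 0.0824 = $75.30
State unemployment insurance (employee share): $985.95 × 0.0016 = $1.58
Employee stock purchase plan: $985.95 × 0.0524 = $51.66
Total deductions = $72.17 + $29.79 + $75.30 + $1.58 + $51.66 = $230.50
Net pay = $985.95 − $230.50 = $755.45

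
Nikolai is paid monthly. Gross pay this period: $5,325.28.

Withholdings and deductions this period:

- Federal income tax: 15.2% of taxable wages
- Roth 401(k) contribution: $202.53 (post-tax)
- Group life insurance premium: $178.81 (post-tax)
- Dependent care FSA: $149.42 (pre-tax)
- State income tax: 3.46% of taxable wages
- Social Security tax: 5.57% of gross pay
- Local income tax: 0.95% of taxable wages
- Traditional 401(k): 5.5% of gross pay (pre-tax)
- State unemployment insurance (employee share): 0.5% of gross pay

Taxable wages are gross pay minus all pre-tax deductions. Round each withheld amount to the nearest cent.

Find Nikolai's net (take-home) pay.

Traditional 401(k): $5,325.28 × 0.055 = $292.89
Dependent care FSA: $149.42
Pre-tax total = $292.89 + $149.42 = $442.31
Taxable wages = $5,325.28 − $442.31 = $4,882.97
Federal income tax: $4,882.97 × 0.152 = $742.21
State income tax: $4,882.97 × 0.0346 = $168.95
Local income tax: $4,882.97 × 0.0095 = $46.39
State unemployment insurance (employee share): $5,325.28 × 0.005 = $26.63
Social Security tax: $5,325.28 × 0.0557 = $296.62
Group life insurance premium: $178.81
Roth 401(k) contribution: $202.53
Total deductions = $292.89 + $149.42 + $742.21 + $168.95 + $46.39 + $26.63 + $296.62 + $178.81 + $202.53 = $2,104.45
Net pay = $5,325.28 − $2,104.45 = $3,220.83

$3,220.83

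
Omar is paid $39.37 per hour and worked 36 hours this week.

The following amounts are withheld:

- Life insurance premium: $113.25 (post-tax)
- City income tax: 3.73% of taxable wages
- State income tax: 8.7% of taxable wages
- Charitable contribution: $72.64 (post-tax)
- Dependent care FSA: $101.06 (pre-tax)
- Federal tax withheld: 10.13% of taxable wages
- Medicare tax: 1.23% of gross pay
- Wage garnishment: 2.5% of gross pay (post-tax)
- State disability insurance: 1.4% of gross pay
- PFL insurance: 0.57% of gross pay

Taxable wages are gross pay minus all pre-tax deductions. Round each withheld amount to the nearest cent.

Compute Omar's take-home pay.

Gross pay: 36 × $39.37 = $1,417.32
Dependent care FSA: $101.06
Taxable wages = $1,417.32 − $101.06 = $1,316.26
City income tax: $1,316.26 × 0.0373 = $49.10
Federal tax withheld: $1,316.26 × 0.1013 = $133.34
State income tax: $1,316.26 × 0.087 = $114.51
State disability insurance: $1,417.32 × 0.014 = $19.84
PFL insurance: $1,417.32 × 0.0057 = $8.08
Medicare tax: $1,417.32 × 0.0123 = $17.43
Wage garnishment: $1,417.32 × 0.025 = $35.43
Life insurance premium: $113.25
Charitable contribution: $72.64
Total deductions = $101.06 + $49.10 + $133.34 + $114.51 + $19.84 + $8.08 + $17.43 + $35.43 + $113.25 + $72.64 = $664.68
Net pay = $1,417.32 − $664.68 = $752.64

$752.64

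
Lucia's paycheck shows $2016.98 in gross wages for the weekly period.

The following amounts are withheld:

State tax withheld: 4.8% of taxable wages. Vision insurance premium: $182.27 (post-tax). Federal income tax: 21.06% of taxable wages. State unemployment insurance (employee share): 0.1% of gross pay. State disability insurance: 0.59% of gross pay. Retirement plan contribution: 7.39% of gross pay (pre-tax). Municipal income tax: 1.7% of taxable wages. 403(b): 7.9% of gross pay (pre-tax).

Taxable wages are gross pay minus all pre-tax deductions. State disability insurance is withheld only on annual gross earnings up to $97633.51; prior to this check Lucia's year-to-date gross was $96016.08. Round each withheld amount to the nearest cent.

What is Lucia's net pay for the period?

$1043.87

Retirement plan contribution: $2016.98 × 0.0739 = $149.05
403(b): $2016.98 × 0.079 = $159.34
Pre-tax total = $149.05 + $159.34 = $308.39
Taxable wages = $2016.98 − $308.39 = $1708.59
Municipal income tax: $1708.59 × 0.017 = $29.05
Federal income tax: $1708.59 × 0.2106 = $359.83
State tax withheld: $1708.59 × 0.048 = $82.01
State unemployment insurance (employee share): $2016.98 × 0.001 = $2.02
State disability insurance: only $97633.51 − $96016.08 = $1617.43 of this check is subject → $1617.43 × 0.0059 = $9.54
Vision insurance premium: $182.27
Total deductions = $149.05 + $159.34 + $29.05 + $359.83 + $82.01 + $2.02 + $9.54 + $182.27 = $973.11
Net pay = $2016.98 − $973.11 = $1043.87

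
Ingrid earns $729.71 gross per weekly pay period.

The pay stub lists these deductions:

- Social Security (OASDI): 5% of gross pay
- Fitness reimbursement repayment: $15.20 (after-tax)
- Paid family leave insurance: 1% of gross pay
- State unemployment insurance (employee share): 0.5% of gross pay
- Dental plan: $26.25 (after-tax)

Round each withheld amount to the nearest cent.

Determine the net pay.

$640.82

State unemployment insurance (employee share): $729.71 × 0.005 = $3.65
Paid family leave insurance: $729.71 × 0.01 = $7.30
Social Security (OASDI): $729.71 × 0.05 = $36.49
Fitness reimbursement repayment: $15.20
Dental plan: $26.25
Total deductions = $3.65 + $7.30 + $36.49 + $15.20 + $26.25 = $88.89
Net pay = $729.71 − $88.89 = $640.82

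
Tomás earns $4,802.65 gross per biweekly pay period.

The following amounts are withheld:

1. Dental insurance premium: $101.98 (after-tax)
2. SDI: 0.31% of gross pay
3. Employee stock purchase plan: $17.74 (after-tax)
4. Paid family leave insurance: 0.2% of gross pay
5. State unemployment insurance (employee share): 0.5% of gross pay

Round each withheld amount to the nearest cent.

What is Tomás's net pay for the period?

$4,634.42

Paid family leave insurance: $4,802.65 × 0.002 = $9.61
SDI: $4,802.65 × 0.0031 = $14.89
State unemployment insurance (employee share): $4,802.65 × 0.005 = $24.01
Employee stock purchase plan: $17.74
Dental insurance premium: $101.98
Total deductions = $9.61 + $14.89 + $24.01 + $17.74 + $101.98 = $168.23
Net pay = $4,802.65 − $168.23 = $4,634.42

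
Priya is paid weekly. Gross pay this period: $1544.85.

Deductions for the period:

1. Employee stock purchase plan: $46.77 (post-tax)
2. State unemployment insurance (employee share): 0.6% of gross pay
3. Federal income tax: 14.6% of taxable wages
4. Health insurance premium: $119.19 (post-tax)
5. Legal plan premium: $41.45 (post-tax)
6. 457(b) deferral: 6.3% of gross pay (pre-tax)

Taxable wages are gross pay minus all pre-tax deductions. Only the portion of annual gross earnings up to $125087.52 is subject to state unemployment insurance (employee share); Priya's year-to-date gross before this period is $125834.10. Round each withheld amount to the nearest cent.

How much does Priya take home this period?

$1028.77

457(b) deferral: $1544.85 × 0.063 = $97.33
Taxable wages = $1544.85 − $97.33 = $1447.52
Federal income tax: $1447.52 × 0.146 = $211.34
State unemployment insurance (employee share): annual cap $125087.52 already reached (YTD $125834.10), so $0.00
Legal plan premium: $41.45
Health insurance premium: $119.19
Employee stock purchase plan: $46.77
Total deductions = $97.33 + $211.34 + $0.00 + $41.45 + $119.19 + $46.77 = $516.08
Net pay = $1544.85 − $516.08 = $1028.77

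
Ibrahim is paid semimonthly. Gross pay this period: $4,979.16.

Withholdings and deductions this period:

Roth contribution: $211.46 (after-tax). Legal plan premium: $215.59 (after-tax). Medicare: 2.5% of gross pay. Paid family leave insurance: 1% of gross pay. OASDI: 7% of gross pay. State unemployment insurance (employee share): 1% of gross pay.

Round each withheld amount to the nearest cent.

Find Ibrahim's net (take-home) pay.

Paid family leave insurance: $4,979.16 × 0.01 = $49.79
Medicare: $4,979.16 × 0.025 = $124.48
OASDI: $4,979.16 × 0.07 = $348.54
State unemployment insurance (employee share): $4,979.16 × 0.01 = $49.79
Legal plan premium: $215.59
Roth contribution: $211.46
Total deductions = $49.79 + $124.48 + $348.54 + $49.79 + $215.59 + $211.46 = $999.65
Net pay = $4,979.16 − $999.65 = $3,979.51

$3,979.51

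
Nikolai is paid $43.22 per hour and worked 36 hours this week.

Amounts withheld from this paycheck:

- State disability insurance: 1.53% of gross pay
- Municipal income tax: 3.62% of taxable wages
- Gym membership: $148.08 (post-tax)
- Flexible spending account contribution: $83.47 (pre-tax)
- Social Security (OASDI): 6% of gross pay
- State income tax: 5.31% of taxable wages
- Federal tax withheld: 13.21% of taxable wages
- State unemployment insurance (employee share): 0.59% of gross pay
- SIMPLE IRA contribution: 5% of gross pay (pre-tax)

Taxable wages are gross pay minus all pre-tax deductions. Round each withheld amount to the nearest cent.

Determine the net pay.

Gross pay: 36 × $43.22 = $1,555.92
SIMPLE IRA contribution: $1,555.92 × 0.05 = $77.80
Flexible spending account contribution: $83.47
Pre-tax total = $77.80 + $83.47 = $161.27
Taxable wages = $1,555.92 − $161.27 = $1,394.65
Municipal income tax: $1,394.65 × 0.0362 = $50.49
State income tax: $1,394.65 × 0.0531 = $74.06
Federal tax withheld: $1,394.65 × 0.1321 = $184.23
State disability insurance: $1,555.92 × 0.0153 = $23.81
State unemployment insurance (employee share): $1,555.92 × 0.0059 = $9.18
Social Security (OASDI): $1,555.92 × 0.06 = $93.36
Gym membership: $148.08
Total deductions = $77.80 + $83.47 + $50.49 + $74.06 + $184.23 + $23.81 + $9.18 + $93.36 + $148.08 = $744.48
Net pay = $1,555.92 − $744.48 = $811.44

$811.44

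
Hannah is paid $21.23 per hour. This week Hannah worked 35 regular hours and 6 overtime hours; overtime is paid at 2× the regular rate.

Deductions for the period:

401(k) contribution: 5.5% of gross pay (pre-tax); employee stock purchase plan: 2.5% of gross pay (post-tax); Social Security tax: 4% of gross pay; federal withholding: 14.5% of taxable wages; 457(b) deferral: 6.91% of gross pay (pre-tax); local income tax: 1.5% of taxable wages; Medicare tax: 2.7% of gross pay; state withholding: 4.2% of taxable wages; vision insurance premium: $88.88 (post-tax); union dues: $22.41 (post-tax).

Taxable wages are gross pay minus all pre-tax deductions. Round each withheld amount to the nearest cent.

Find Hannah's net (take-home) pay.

$494.34

Regular pay: 35 × $21.23 = $743.05
Overtime pay: 6 × $21.23 × 2 = $254.76
Gross pay = $743.05 + $254.76 = $997.81
457(b) deferral: $997.81 × 0.0691 = $68.95
401(k) contribution: $997.81 × 0.055 = $54.88
Pre-tax total = $68.95 + $54.88 = $123.83
Taxable wages = $997.81 − $123.83 = $873.98
Local income tax: $873.98 × 0.015 = $13.11
Federal withholding: $873.98 × 0.145 = $126.73
State withholding: $873.98 × 0.042 = $36.71
Social Security tax: $997.81 × 0.04 = $39.91
Medicare tax: $997.81 × 0.027 = $26.94
Vision insurance premium: $88.88
Union dues: $22.41
Employee stock purchase plan: $997.81 × 0.025 = $24.95
Total deductions = $68.95 + $54.88 + $13.11 + $126.73 + $36.71 + $39.91 + $26.94 + $88.88 + $22.41 + $24.95 = $503.47
Net pay = $997.81 − $503.47 = $494.34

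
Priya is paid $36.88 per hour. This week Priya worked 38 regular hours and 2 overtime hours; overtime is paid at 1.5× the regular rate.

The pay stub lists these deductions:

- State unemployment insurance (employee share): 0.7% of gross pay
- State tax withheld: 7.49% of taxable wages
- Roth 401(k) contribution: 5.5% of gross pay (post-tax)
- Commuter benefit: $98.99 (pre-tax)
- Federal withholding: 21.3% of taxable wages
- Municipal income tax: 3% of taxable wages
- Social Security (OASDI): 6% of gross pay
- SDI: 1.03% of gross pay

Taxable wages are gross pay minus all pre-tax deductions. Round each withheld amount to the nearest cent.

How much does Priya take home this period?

Regular pay: 38 × $36.88 = $1,401.44
Overtime pay: 2 × $36.88 × 1.5 = $110.64
Gross pay = $1,401.44 + $110.64 = $1,512.08
Commuter benefit: $98.99
Taxable wages = $1,512.08 − $98.99 = $1,413.09
Municipal income tax: $1,413.09 × 0.03 = $42.39
Federal withholding: $1,413.09 × 0.213 = $300.99
State tax withheld: $1,413.09 × 0.0749 = $105.84
SDI: $1,512.08 × 0.0103 = $15.57
State unemployment insurance (employee share): $1,512.08 × 0.007 = $10.58
Social Security (OASDI): $1,512.08 × 0.06 = $90.72
Roth 401(k) contribution: $1,512.08 × 0.055 = $83.16
Total deductions = $98.99 + $42.39 + $300.99 + $105.84 + $15.57 + $10.58 + $90.72 + $83.16 = $748.24
Net pay = $1,512.08 − $748.24 = $763.84

$763.84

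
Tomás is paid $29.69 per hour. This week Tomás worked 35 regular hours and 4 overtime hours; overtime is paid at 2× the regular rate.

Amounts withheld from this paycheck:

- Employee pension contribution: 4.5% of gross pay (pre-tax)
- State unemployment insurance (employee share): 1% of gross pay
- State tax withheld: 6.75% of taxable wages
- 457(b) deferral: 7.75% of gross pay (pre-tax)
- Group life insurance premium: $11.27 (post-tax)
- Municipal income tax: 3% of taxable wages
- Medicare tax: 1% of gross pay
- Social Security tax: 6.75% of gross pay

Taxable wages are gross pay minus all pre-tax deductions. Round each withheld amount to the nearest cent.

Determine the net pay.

$888.06

Regular pay: 35 × $29.69 = $1,039.15
Overtime pay: 4 × $29.69 × 2 = $237.52
Gross pay = $1,039.15 + $237.52 = $1,276.67
Employee pension contribution: $1,276.67 × 0.045 = $57.45
457(b) deferral: $1,276.67 × 0.0775 = $98.94
Pre-tax total = $57.45 + $98.94 = $156.39
Taxable wages = $1,276.67 − $156.39 = $1,120.28
Municipal income tax: $1,120.28 × 0.03 = $33.61
State tax withheld: $1,120.28 × 0.0675 = $75.62
State unemployment insurance (employee share): $1,276.67 × 0.01 = $12.77
Medicare tax: $1,276.67 × 0.01 = $12.77
Social Security tax: $1,276.67 × 0.0675 = $86.18
Group life insurance premium: $11.27
Total deductions = $57.45 + $98.94 + $33.61 + $75.62 + $12.77 + $12.77 + $86.18 + $11.27 = $388.61
Net pay = $1,276.67 − $388.61 = $888.06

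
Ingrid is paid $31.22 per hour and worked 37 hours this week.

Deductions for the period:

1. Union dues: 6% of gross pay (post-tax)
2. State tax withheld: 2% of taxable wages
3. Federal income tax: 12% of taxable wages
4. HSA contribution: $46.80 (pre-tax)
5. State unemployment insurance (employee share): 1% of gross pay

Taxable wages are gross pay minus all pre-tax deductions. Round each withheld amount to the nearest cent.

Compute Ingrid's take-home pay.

$872.31

Gross pay: 37 × $31.22 = $1,155.14
HSA contribution: $46.80
Taxable wages = $1,155.14 − $46.80 = $1,108.34
Federal income tax: $1,108.34 × 0.12 = $133.00
State tax withheld: $1,108.34 × 0.02 = $22.17
State unemployment insurance (employee share): $1,155.14 × 0.01 = $11.55
Union dues: $1,155.14 × 0.06 = $69.31
Total deductions = $46.80 + $133.00 + $22.17 + $11.55 + $69.31 = $282.83
Net pay = $1,155.14 − $282.83 = $872.31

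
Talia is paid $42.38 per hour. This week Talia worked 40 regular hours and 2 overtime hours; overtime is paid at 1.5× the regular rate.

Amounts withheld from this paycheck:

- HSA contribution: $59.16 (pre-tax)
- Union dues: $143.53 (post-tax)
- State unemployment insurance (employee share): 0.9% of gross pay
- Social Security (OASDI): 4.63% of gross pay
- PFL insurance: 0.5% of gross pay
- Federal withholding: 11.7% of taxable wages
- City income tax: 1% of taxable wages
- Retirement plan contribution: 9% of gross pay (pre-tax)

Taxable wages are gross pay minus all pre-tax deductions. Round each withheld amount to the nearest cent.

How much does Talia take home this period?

$1142.67

Regular pay: 40 × $42.38 = $1695.20
Overtime pay: 2 × $42.38 × 1.5 = $127.14
Gross pay = $1695.20 + $127.14 = $1822.34
Retirement plan contribution: $1822.34 × 0.09 = $164.01
HSA contribution: $59.16
Pre-tax total = $164.01 + $59.16 = $223.17
Taxable wages = $1822.34 − $223.17 = $1599.17
City income tax: $1599.17 × 0.01 = $15.99
Federal withholding: $1599.17 × 0.117 = $187.10
Social Security (OASDI): $1822.34 × 0.0463 = $84.37
PFL insurance: $1822.34 × 0.005 = $9.11
State unemployment insurance (employee share): $1822.34 × 0.009 = $16.40
Union dues: $143.53
Total deductions = $164.01 + $59.16 + $15.99 + $187.10 + $84.37 + $9.11 + $16.40 + $143.53 = $679.67
Net pay = $1822.34 − $679.67 = $1142.67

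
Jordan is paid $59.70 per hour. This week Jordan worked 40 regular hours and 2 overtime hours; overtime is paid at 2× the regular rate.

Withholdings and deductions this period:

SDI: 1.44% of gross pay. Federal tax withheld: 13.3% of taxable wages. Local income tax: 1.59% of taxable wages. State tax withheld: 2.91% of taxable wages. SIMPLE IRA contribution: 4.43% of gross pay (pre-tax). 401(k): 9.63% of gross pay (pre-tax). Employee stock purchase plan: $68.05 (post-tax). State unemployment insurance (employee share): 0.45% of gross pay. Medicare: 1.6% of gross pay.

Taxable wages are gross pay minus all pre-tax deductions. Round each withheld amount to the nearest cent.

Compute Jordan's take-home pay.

$1695.92

Regular pay: 40 × $59.70 = $2388.00
Overtime pay: 2 × $59.70 × 2 = $238.80
Gross pay = $2388.00 + $238.80 = $2626.80
SIMPLE IRA contribution: $2626.80 × 0.0443 = $116.37
401(k): $2626.80 × 0.0963 = $252.96
Pre-tax total = $116.37 + $252.96 = $369.33
Taxable wages = $2626.80 − $369.33 = $2257.47
Local income tax: $2257.47 × 0.0159 = $35.89
Federal tax withheld: $2257.47 × 0.133 = $300.24
State tax withheld: $2257.47 × 0.0291 = $65.69
State unemployment insurance (employee share): $2626.80 × 0.0045 = $11.82
Medicare: $2626.80 × 0.016 = $42.03
SDI: $2626.80 × 0.0144 = $37.83
Employee stock purchase plan: $68.05
Total deductions = $116.37 + $252.96 + $35.89 + $300.24 + $65.69 + $11.82 + $42.03 + $37.83 + $68.05 = $930.88
Net pay = $2626.80 − $930.88 = $1695.92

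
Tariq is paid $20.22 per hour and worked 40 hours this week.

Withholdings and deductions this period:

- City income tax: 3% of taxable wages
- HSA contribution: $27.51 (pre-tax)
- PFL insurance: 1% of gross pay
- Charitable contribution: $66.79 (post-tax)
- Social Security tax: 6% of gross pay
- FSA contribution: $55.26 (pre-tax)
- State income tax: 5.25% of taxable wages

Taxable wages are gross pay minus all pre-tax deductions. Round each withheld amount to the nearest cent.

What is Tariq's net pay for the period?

Gross pay: 40 × $20.22 = $808.80
HSA contribution: $27.51
FSA contribution: $55.26
Pre-tax total = $27.51 + $55.26 = $82.77
Taxable wages = $808.80 − $82.77 = $726.03
State income tax: $726.03 × 0.0525 = $38.12
City income tax: $726.03 × 0.03 = $21.78
PFL insurance: $808.80 × 0.01 = $8.09
Social Security tax: $808.80 × 0.06 = $48.53
Charitable contribution: $66.79
Total deductions = $27.51 + $55.26 + $38.12 + $21.78 + $8.09 + $48.53 + $66.79 = $266.08
Net pay = $808.80 − $266.08 = $542.72

$542.72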